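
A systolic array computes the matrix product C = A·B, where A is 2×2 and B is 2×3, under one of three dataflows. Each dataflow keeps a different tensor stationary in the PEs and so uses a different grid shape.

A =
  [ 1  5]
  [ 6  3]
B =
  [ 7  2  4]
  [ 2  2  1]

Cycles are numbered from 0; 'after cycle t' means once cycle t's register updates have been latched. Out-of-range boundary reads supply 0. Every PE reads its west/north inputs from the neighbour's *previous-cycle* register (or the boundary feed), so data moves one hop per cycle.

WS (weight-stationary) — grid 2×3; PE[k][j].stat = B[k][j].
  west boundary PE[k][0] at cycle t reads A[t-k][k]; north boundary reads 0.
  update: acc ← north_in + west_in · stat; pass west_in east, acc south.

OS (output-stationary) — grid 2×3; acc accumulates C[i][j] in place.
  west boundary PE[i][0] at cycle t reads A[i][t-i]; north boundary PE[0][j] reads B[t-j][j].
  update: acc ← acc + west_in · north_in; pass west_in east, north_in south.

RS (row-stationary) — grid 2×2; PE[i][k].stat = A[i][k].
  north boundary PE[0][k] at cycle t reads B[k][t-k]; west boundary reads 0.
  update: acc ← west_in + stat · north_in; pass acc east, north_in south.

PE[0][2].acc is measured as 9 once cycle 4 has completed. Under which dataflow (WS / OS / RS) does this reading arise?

dataflow = OS

— WS: 2×3; PE[0][2] trace:
  [0] (0,2) acc=0 (h:0 v:0)
  [1] (0,2) acc=0 (h:0 v:0)
  [2] (0,2) acc=4 (h:1 v:4)
  [3] (0,2) acc=24 (h:6 v:24)
  [4] (0,2) acc=0 (h:0 v:0)
— OS: 2×3; PE[0][2] trace:
  [0] (0,2) acc=0 (h:0 v:0)
  [1] (0,2) acc=0 (h:0 v:0)
  [2] (0,2) acc=4 (h:1 v:4)
  [3] (0,2) acc=9 (h:5 v:1)
  [4] (0,2) acc=9 (h:0 v:0)
RS: PE[0][2] is outside its 2×2 grid.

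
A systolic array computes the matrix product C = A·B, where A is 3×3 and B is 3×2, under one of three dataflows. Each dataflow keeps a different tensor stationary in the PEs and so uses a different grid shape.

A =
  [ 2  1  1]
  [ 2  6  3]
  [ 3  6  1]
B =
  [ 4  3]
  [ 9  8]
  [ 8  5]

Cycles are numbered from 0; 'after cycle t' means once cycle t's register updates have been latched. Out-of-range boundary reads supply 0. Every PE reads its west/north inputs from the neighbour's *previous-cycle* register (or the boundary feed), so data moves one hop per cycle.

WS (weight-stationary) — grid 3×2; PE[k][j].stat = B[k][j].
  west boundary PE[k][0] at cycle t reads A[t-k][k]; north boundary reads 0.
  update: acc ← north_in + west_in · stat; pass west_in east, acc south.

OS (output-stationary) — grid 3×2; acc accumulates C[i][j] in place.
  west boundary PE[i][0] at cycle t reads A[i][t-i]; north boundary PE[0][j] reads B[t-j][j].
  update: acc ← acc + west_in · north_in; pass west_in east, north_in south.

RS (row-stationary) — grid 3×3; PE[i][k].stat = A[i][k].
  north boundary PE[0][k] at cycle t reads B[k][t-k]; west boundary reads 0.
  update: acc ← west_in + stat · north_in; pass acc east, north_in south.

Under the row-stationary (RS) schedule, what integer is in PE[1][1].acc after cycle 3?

Tracing RS — 3×3 array, target PE[1][1]:
  after 0 — PE[0][1] acc=0, pass-E 0, pass-S 0
  after 0 — PE[1][0] acc=0, pass-E 0, pass-S 0
  after 0 — PE[1][1] acc=0, pass-E 0, pass-S 0
  after 1 — PE[0][1] acc=17, pass-E 17, pass-S 9
  after 1 — PE[1][0] acc=8, pass-E 8, pass-S 4
  after 1 — PE[1][1] acc=0, pass-E 0, pass-S 0
  after 2 — PE[0][1] acc=14, pass-E 14, pass-S 8
  after 2 — PE[1][0] acc=6, pass-E 6, pass-S 3
  after 2 — PE[1][1] acc=62, pass-E 62, pass-S 9
  after 3 — PE[0][1] acc=0, pass-E 0, pass-S 0
  after 3 — PE[1][0] acc=0, pass-E 0, pass-S 0
  after 3 — PE[1][1] acc=54, pass-E 54, pass-S 8

PE[1][1].acc = 54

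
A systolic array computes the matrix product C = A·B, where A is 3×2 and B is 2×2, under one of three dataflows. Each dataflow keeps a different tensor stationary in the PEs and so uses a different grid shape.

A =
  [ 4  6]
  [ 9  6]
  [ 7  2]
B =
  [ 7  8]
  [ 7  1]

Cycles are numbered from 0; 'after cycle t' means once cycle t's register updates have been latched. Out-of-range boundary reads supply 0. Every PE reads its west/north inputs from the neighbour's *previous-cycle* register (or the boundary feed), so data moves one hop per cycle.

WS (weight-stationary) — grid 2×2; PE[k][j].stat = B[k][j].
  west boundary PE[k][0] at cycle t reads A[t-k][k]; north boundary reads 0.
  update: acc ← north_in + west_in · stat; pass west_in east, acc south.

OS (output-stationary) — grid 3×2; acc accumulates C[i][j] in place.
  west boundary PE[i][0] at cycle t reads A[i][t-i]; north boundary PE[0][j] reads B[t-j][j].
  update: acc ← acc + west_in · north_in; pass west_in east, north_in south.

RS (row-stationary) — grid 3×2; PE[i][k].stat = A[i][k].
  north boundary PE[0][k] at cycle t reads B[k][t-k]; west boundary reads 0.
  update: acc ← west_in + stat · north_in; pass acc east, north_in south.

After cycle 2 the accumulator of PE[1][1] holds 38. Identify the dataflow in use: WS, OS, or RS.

dataflow = WS

WS [2×2] PE[1][1] across cycles:
  cycle 0: PE[1][1] → acc 0, east 0, south 0
  cycle 1: PE[1][1] → acc 0, east 0, south 0
  cycle 2: PE[1][1] → acc 38, east 6, south 38
OS [3×2] PE[1][1] across cycles:
  cycle 0: PE[1][1] → acc 0, east 0, south 0
  cycle 1: PE[1][1] → acc 0, east 0, south 0
  cycle 2: PE[1][1] → acc 72, east 9, south 8
RS [3×2] PE[1][1] across cycles:
  cycle 0: PE[1][1] → acc 0, east 0, south 0
  cycle 1: PE[1][1] → acc 0, east 0, south 0
  cycle 2: PE[1][1] → acc 105, east 105, south 7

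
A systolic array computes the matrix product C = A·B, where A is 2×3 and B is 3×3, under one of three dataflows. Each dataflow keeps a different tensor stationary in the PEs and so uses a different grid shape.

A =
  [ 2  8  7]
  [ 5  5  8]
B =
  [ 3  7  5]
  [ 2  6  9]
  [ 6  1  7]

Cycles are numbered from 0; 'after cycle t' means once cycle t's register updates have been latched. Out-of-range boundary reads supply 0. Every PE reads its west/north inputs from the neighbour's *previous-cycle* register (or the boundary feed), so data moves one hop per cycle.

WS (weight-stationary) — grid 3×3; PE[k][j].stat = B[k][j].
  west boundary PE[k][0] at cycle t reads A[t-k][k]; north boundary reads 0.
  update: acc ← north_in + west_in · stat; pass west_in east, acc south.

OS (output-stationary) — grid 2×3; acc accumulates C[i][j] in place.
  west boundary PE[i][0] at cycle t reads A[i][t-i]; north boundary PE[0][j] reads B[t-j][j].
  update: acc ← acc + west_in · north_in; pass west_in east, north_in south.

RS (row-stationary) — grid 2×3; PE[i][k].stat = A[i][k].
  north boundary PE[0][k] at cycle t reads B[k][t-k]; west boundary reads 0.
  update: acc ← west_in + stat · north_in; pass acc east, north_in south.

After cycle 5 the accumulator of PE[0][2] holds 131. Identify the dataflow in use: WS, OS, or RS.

dataflow = OS

Under WS (3×3), PE[0][2]:
  cycle 0: PE[0][2] → acc 0, east 0, south 0
  cycle 1: PE[0][2] → acc 0, east 0, south 0
  cycle 2: PE[0][2] → acc 10, east 2, south 10
  cycle 3: PE[0][2] → acc 25, east 5, south 25
  cycle 4: PE[0][2] → acc 0, east 0, south 0
  cycle 5: PE[0][2] → acc 0, east 0, south 0
Under OS (2×3), PE[0][2]:
  cycle 0: PE[0][2] → acc 0, east 0, south 0
  cycle 1: PE[0][2] → acc 0, east 0, south 0
  cycle 2: PE[0][2] → acc 10, east 2, south 5
  cycle 3: PE[0][2] → acc 82, east 8, south 9
  cycle 4: PE[0][2] → acc 131, east 7, south 7
  cycle 5: PE[0][2] → acc 131, east 0, south 0
Under RS (2×3), PE[0][2]:
  cycle 0: PE[0][2] → acc 0, east 0, south 0
  cycle 1: PE[0][2] → acc 0, east 0, south 0
  cycle 2: PE[0][2] → acc 64, east 64, south 6
  cycle 3: PE[0][2] → acc 69, east 69, south 1
  cycle 4: PE[0][2] → acc 131, east 131, south 7
  cycle 5: PE[0][2] → acc 0, east 0, south 0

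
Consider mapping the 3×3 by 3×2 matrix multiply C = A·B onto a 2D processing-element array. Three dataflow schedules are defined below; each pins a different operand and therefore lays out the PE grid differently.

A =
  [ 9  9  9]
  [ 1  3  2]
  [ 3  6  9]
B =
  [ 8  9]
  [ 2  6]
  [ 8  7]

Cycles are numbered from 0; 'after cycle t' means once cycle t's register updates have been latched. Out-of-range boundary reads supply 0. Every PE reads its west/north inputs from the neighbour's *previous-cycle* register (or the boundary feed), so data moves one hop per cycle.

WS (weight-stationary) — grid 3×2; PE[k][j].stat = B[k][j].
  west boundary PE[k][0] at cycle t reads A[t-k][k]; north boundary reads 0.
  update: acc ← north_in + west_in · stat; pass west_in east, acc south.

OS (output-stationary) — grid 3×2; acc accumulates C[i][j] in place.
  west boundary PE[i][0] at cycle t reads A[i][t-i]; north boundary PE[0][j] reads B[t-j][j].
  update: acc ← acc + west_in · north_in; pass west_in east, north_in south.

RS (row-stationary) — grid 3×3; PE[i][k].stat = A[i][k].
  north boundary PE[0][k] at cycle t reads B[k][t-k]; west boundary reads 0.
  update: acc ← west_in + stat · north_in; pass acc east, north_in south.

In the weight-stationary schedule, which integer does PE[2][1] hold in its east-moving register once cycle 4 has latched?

register = 2

Tracing WS — 3×2 array, target PE[2][1]:
  after 0 — PE[1][1] acc=0, pass-E 0, pass-S 0
  after 0 — PE[2][0] acc=0, pass-E 0, pass-S 0
  after 0 — PE[2][1] acc=0, pass-E 0, pass-S 0
  after 1 — PE[1][1] acc=0, pass-E 0, pass-S 0
  after 1 — PE[2][0] acc=0, pass-E 0, pass-S 0
  after 1 — PE[2][1] acc=0, pass-E 0, pass-S 0
  after 2 — PE[1][1] acc=135, pass-E 9, pass-S 135
  after 2 — PE[2][0] acc=162, pass-E 9, pass-S 162
  after 2 — PE[2][1] acc=0, pass-E 0, pass-S 0
  after 3 — PE[1][1] acc=27, pass-E 3, pass-S 27
  after 3 — PE[2][0] acc=30, pass-E 2, pass-S 30
  after 3 — PE[2][1] acc=198, pass-E 9, pass-S 198
  after 4 — PE[1][1] acc=63, pass-E 6, pass-S 63
  after 4 — PE[2][0] acc=108, pass-E 9, pass-S 108
  after 4 — PE[2][1] acc=41, pass-E 2, pass-S 41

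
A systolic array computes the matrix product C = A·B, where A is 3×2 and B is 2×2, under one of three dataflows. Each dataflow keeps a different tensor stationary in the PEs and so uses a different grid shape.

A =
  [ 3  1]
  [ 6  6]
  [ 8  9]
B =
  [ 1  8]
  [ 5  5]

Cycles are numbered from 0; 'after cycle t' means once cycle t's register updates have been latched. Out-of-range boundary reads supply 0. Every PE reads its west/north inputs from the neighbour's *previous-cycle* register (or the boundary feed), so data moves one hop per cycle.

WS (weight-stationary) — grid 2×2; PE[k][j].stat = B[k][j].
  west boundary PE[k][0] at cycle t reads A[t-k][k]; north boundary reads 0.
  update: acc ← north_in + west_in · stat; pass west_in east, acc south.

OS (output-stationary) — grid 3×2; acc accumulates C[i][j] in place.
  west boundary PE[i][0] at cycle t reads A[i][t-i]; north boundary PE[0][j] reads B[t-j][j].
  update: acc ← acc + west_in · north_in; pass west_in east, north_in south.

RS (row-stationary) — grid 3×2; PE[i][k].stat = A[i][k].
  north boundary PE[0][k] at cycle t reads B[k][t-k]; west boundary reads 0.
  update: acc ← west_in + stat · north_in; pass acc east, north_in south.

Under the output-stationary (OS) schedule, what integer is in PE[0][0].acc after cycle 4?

OS on a 3×2 grid — tracing PE[0][0] and its feeders:
  0: (0,0).acc=3  regs=<3,1>
  1: (0,0).acc=8  regs=<1,5>
  2: (0,0).acc=8  regs=<0,0>
  3: (0,0).acc=8  regs=<0,0>
  4: (0,0).acc=8  regs=<0,0>

PE[0][0].acc = 8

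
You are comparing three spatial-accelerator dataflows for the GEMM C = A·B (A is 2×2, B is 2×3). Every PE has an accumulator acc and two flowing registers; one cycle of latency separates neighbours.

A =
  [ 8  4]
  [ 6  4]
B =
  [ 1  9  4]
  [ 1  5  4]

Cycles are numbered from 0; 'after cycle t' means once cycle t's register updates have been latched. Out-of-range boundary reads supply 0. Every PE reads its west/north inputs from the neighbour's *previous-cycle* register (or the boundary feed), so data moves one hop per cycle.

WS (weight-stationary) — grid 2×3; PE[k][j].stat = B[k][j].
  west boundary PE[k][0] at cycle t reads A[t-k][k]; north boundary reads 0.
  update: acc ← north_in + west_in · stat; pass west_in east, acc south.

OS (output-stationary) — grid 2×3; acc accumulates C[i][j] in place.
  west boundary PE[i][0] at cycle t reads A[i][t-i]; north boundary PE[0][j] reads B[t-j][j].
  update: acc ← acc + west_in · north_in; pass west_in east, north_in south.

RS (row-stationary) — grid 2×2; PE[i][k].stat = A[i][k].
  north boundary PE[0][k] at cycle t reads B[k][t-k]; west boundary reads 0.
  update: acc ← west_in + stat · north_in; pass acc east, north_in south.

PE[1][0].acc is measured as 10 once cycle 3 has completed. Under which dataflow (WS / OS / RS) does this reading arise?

dataflow = OS

Under WS (2×3), PE[1][0]:
  @0  [1,0]  acc 0  |  →0  ↓0
  @1  [1,0]  acc 12  |  →4  ↓12
  @2  [1,0]  acc 10  |  →4  ↓10
  @3  [1,0]  acc 0  |  →0  ↓0
Under OS (2×3), PE[1][0]:
  @0  [1,0]  acc 0  |  →0  ↓0
  @1  [1,0]  acc 6  |  →6  ↓1
  @2  [1,0]  acc 10  |  →4  ↓1
  @3  [1,0]  acc 10  |  →0  ↓0
Under RS (2×2), PE[1][0]:
  @0  [1,0]  acc 0  |  →0  ↓0
  @1  [1,0]  acc 6  |  →6  ↓1
  @2  [1,0]  acc 54  |  →54  ↓9
  @3  [1,0]  acc 24  |  →24  ↓4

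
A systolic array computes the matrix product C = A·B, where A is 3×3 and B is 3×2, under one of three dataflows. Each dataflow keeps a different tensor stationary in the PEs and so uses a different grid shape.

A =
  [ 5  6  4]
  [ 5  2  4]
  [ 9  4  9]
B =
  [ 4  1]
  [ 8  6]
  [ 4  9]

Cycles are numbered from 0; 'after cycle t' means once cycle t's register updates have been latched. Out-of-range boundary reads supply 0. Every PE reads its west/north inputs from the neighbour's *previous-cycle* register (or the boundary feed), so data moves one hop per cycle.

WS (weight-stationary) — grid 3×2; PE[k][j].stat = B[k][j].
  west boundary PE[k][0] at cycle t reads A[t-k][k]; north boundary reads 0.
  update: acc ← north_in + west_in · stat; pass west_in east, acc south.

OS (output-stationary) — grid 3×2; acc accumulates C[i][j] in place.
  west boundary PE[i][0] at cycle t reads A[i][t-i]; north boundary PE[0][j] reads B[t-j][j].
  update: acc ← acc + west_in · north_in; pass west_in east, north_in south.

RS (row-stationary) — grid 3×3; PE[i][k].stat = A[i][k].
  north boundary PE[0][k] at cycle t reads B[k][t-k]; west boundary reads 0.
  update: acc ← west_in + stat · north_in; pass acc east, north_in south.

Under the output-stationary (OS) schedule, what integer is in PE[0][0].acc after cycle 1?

OS 3×2: PE[0][0] cycle-by-cycle (with neighbour feeds):
  cycle 0: PE[0][0] → acc 20, east 5, south 4
  cycle 1: PE[0][0] → acc 68, east 6, south 8

PE[0][0].acc = 68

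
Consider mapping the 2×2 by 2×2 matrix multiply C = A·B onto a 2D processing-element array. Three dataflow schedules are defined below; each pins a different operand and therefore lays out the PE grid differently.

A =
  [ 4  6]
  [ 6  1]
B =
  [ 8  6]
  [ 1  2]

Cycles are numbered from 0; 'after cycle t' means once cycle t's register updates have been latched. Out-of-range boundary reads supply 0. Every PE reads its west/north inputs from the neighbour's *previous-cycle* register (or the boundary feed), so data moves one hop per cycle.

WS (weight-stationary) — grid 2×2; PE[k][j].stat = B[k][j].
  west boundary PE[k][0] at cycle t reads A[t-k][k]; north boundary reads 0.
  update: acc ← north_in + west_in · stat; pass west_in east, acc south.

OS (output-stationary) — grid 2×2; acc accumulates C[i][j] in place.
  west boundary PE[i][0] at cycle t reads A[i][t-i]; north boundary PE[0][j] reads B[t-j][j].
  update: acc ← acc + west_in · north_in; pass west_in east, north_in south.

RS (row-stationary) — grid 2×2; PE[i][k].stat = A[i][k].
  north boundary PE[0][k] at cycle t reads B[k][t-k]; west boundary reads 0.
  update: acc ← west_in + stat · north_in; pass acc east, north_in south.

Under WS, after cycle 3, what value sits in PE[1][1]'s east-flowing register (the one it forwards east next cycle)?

Tracing WS — 2×2 array, target PE[1][1]:
  @0  [0,1]  acc 0  |  →0  ↓0
  @0  [1,0]  acc 0  |  →0  ↓0
  @0  [1,1]  acc 0  |  →0  ↓0
  @1  [0,1]  acc 24  |  →4  ↓24
  @1  [1,0]  acc 38  |  →6  ↓38
  @1  [1,1]  acc 0  |  →0  ↓0
  @2  [0,1]  acc 36  |  →6  ↓36
  @2  [1,0]  acc 49  |  →1  ↓49
  @2  [1,1]  acc 36  |  →6  ↓36
  @3  [0,1]  acc 0  |  →0  ↓0
  @3  [1,0]  acc 0  |  →0  ↓0
  @3  [1,1]  acc 38  |  →1  ↓38

register = 1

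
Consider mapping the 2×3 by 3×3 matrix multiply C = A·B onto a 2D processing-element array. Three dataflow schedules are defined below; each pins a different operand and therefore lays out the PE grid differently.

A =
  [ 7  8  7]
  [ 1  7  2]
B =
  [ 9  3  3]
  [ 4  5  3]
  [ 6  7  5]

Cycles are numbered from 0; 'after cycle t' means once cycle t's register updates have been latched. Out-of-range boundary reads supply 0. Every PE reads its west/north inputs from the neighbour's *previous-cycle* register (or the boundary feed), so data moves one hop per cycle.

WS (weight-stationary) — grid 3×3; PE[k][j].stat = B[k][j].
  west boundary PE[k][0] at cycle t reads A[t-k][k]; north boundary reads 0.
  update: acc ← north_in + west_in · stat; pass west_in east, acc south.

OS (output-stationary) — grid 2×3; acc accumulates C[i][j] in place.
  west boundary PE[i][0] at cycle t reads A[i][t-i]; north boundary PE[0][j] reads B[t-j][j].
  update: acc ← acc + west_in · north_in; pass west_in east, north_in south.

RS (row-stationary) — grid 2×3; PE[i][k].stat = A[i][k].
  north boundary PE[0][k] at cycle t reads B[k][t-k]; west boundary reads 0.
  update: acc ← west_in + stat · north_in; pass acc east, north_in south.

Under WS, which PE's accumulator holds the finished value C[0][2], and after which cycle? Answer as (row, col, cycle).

Under WS, C[0][2] lands at PE[2][2]:
  after 0 — PE[2][2] acc=0, pass-E 0, pass-S 0
  after 1 — PE[2][2] acc=0, pass-E 0, pass-S 0
  after 2 — PE[2][2] acc=0, pass-E 0, pass-S 0
  after 3 — PE[2][2] acc=0, pass-E 0, pass-S 0
  after 4 — PE[2][2] acc=80, pass-E 7, pass-S 80

(row, col, cycle) = (2, 2, 4)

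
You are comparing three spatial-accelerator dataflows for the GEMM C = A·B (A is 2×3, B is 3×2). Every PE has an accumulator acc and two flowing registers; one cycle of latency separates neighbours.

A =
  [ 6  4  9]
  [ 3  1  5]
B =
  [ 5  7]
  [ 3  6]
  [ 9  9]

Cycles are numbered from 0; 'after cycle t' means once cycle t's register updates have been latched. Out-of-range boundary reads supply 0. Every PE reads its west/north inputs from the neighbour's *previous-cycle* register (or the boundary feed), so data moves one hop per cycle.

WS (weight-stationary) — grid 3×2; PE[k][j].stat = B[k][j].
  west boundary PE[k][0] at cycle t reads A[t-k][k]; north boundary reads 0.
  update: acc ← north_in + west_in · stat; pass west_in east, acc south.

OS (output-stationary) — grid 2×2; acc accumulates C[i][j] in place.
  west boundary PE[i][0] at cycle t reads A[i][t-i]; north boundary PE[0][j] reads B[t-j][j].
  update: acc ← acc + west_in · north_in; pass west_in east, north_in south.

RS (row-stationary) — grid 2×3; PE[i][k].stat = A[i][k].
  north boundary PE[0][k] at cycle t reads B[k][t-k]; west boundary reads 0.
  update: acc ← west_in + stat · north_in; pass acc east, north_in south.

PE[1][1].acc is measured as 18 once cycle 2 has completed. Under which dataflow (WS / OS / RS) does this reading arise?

WS (3×2 grid), PE[1][1]:
  c0 r1c1: 0 / 0 / 0
  c1 r1c1: 0 / 0 / 0
  c2 r1c1: 66 / 4 / 66
OS (2×2 grid), PE[1][1]:
  c0 r1c1: 0 / 0 / 0
  c1 r1c1: 0 / 0 / 0
  c2 r1c1: 21 / 3 / 7
RS (2×3 grid), PE[1][1]:
  c0 r1c1: 0 / 0 / 0
  c1 r1c1: 0 / 0 / 0
  c2 r1c1: 18 / 18 / 3

dataflow = RS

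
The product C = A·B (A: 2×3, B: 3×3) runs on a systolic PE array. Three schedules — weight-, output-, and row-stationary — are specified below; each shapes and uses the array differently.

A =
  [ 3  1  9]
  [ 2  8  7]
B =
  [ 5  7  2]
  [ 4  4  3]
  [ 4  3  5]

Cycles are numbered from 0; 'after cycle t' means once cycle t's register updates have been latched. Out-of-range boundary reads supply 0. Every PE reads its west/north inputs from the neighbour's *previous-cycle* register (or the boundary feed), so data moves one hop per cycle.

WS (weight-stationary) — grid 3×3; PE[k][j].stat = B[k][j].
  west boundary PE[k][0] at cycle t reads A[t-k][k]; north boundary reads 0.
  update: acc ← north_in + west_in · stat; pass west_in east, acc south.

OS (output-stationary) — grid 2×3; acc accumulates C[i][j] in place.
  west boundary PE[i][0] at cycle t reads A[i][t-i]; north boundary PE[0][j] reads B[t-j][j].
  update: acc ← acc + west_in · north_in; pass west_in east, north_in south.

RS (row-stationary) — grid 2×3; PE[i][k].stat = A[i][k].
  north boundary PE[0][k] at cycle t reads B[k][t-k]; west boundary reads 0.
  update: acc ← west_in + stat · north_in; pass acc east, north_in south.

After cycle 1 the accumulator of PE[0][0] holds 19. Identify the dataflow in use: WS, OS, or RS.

WS [3×3] PE[0][0] across cycles:
  step 0 · PE0,0: acc=15; fwd→3 fwd↓15
  step 1 · PE0,0: acc=10; fwd→2 fwd↓10
OS [2×3] PE[0][0] across cycles:
  step 0 · PE0,0: acc=15; fwd→3 fwd↓5
  step 1 · PE0,0: acc=19; fwd→1 fwd↓4
RS [2×3] PE[0][0] across cycles:
  step 0 · PE0,0: acc=15; fwd→15 fwd↓5
  step 1 · PE0,0: acc=21; fwd→21 fwd↓7

dataflow = OS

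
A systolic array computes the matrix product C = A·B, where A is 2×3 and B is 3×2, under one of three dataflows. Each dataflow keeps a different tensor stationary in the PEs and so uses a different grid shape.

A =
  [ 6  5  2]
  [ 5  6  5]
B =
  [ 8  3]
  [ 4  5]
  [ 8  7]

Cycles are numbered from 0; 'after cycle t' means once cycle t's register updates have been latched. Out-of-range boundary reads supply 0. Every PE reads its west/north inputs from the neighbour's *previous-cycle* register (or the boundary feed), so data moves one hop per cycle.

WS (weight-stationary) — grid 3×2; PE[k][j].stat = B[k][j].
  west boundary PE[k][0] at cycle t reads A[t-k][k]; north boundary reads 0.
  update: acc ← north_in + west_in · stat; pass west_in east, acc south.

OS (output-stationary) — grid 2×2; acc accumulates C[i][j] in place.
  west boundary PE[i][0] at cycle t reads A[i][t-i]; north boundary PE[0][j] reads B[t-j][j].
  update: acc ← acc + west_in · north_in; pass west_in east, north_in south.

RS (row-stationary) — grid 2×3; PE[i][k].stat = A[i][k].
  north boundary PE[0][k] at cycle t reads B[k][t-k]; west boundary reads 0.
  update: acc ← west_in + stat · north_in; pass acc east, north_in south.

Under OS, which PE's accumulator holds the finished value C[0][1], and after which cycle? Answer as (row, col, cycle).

OS: C[0][1] accumulates in PE[0][1]:
  cycle 0: PE[0][1] → acc 0, east 0, south 0
  cycle 1: PE[0][1] → acc 18, east 6, south 3
  cycle 2: PE[0][1] → acc 43, east 5, south 5
  cycle 3: PE[0][1] → acc 57, east 2, south 7

(row, col, cycle) = (0, 1, 3)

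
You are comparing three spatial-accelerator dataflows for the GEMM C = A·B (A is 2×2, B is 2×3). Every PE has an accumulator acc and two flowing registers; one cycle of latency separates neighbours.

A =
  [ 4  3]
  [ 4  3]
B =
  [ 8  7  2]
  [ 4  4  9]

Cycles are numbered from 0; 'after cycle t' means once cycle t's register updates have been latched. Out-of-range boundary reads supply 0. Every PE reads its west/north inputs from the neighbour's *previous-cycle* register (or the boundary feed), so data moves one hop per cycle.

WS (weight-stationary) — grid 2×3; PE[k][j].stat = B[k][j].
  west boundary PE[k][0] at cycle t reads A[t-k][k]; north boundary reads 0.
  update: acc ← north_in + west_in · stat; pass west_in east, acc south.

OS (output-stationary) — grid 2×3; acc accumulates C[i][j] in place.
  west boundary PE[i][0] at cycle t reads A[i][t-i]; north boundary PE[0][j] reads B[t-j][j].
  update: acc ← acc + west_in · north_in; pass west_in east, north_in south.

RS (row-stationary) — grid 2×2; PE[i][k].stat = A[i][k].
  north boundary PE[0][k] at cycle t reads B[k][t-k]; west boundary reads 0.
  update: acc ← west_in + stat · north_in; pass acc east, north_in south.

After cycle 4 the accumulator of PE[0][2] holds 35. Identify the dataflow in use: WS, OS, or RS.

dataflow = OS

Under WS (2×3), PE[0][2]:
  @0  [0,2]  acc 0  |  →0  ↓0
  @1  [0,2]  acc 0  |  →0  ↓0
  @2  [0,2]  acc 8  |  →4  ↓8
  @3  [0,2]  acc 8  |  →4  ↓8
  @4  [0,2]  acc 0  |  →0  ↓0
Under OS (2×3), PE[0][2]:
  @0  [0,2]  acc 0  |  →0  ↓0
  @1  [0,2]  acc 0  |  →0  ↓0
  @2  [0,2]  acc 8  |  →4  ↓2
  @3  [0,2]  acc 35  |  →3  ↓9
  @4  [0,2]  acc 35  |  →0  ↓0
RS (2×2): PE[0][2] does not exist.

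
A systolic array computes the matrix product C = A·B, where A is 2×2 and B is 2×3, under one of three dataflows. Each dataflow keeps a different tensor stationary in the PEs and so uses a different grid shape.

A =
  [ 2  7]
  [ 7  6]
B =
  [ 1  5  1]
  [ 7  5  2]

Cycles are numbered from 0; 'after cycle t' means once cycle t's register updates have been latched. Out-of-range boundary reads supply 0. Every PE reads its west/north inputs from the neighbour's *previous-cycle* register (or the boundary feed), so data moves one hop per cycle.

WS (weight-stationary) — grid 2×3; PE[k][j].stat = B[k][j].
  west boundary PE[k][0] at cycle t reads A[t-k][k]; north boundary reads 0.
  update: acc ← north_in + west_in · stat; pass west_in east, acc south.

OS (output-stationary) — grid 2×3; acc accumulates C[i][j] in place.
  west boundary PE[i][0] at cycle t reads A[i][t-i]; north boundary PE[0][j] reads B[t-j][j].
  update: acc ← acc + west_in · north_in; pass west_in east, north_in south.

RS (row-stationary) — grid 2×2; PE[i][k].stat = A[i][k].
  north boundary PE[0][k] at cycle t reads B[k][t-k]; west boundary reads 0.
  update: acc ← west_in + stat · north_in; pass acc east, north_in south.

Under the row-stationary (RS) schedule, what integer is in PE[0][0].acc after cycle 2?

PE[0][0].acc = 2

RS 2×2: PE[0][0] cycle-by-cycle (with neighbour feeds):
  cycle 0: PE[0][0] → acc 2, east 2, south 1
  cycle 1: PE[0][0] → acc 10, east 10, south 5
  cycle 2: PE[0][0] → acc 2, east 2, south 1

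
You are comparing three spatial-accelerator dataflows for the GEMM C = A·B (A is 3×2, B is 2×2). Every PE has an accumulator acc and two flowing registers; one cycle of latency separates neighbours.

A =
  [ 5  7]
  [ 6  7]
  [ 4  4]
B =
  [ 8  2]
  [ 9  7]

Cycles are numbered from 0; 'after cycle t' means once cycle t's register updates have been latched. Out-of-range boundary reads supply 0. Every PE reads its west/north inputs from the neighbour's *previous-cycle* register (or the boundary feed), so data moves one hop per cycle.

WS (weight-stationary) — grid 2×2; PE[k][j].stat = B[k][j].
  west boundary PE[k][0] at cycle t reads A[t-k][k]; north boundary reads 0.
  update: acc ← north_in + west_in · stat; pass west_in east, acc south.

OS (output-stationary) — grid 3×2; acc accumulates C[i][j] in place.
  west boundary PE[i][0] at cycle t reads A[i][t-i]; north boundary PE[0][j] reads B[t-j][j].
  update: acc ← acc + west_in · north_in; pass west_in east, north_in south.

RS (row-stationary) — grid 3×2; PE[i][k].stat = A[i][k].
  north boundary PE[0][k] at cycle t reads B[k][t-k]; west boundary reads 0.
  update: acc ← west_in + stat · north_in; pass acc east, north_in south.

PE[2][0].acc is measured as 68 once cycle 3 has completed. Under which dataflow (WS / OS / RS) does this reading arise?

dataflow = OS

WS: PE[2][0] is outside its 2×2 grid.
OS [3×2] PE[2][0] across cycles:
  t=0 PE[2][0]: acc=0 h=0 v=0
  t=1 PE[2][0]: acc=0 h=0 v=0
  t=2 PE[2][0]: acc=32 h=4 v=8
  t=3 PE[2][0]: acc=68 h=4 v=9
RS [3×2] PE[2][0] across cycles:
  t=0 PE[2][0]: acc=0 h=0 v=0
  t=1 PE[2][0]: acc=0 h=0 v=0
  t=2 PE[2][0]: acc=32 h=32 v=8
  t=3 PE[2][0]: acc=8 h=8 v=2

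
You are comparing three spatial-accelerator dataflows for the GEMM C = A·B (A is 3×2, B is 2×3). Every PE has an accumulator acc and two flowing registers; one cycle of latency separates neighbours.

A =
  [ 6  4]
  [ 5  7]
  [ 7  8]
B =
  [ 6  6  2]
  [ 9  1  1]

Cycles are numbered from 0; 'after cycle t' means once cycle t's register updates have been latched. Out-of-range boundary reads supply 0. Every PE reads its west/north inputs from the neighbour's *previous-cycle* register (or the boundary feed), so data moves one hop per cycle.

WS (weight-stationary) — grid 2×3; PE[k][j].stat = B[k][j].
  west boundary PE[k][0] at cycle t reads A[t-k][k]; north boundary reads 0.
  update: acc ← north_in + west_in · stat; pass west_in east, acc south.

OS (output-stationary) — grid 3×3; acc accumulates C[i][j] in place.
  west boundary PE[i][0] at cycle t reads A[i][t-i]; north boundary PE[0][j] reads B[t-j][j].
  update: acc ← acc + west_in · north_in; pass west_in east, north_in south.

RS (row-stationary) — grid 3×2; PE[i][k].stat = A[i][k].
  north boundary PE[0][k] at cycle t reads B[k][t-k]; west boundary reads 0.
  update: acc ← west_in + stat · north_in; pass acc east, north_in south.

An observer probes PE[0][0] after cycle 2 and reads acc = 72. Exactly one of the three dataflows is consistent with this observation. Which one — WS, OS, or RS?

WS (2×3 grid), PE[0][0]:
  step 0 · PE0,0: acc=36; fwd→6 fwd↓36
  step 1 · PE0,0: acc=30; fwd→5 fwd↓30
  step 2 · PE0,0: acc=42; fwd→7 fwd↓42
OS (3×3 grid), PE[0][0]:
  step 0 · PE0,0: acc=36; fwd→6 fwd↓6
  step 1 · PE0,0: acc=72; fwd→4 fwd↓9
  step 2 · PE0,0: acc=72; fwd→0 fwd↓0
RS (3×2 grid), PE[0][0]:
  step 0 · PE0,0: acc=36; fwd→36 fwd↓6
  step 1 · PE0,0: acc=36; fwd→36 fwd↓6
  step 2 · PE0,0: acc=12; fwd→12 fwd↓2

dataflow = OS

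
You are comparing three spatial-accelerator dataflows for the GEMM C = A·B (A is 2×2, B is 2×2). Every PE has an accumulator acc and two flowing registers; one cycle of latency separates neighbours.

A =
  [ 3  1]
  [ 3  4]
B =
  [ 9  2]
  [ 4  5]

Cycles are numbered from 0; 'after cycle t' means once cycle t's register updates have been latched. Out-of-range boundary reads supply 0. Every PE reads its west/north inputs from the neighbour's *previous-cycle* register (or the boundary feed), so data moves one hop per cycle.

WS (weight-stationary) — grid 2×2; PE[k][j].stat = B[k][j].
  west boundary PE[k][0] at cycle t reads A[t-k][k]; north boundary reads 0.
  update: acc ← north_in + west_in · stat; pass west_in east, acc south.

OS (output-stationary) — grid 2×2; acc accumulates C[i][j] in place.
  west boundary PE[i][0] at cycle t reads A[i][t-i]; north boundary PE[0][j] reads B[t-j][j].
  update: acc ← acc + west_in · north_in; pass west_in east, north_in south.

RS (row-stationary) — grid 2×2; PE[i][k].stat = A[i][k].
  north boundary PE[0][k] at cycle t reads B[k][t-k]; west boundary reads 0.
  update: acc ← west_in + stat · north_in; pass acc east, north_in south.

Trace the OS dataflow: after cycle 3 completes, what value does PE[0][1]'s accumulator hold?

PE[0][1].acc = 11

Tracing OS — 2×2 array, target PE[0][1]:
  @0  [0,0]  acc 27  |  →3  ↓9
  @0  [0,1]  acc 0  |  →0  ↓0
  @1  [0,0]  acc 31  |  →1  ↓4
  @1  [0,1]  acc 6  |  →3  ↓2
  @2  [0,0]  acc 31  |  →0  ↓0
  @2  [0,1]  acc 11  |  →1  ↓5
  @3  [0,0]  acc 31  |  →0  ↓0
  @3  [0,1]  acc 11  |  →0  ↓0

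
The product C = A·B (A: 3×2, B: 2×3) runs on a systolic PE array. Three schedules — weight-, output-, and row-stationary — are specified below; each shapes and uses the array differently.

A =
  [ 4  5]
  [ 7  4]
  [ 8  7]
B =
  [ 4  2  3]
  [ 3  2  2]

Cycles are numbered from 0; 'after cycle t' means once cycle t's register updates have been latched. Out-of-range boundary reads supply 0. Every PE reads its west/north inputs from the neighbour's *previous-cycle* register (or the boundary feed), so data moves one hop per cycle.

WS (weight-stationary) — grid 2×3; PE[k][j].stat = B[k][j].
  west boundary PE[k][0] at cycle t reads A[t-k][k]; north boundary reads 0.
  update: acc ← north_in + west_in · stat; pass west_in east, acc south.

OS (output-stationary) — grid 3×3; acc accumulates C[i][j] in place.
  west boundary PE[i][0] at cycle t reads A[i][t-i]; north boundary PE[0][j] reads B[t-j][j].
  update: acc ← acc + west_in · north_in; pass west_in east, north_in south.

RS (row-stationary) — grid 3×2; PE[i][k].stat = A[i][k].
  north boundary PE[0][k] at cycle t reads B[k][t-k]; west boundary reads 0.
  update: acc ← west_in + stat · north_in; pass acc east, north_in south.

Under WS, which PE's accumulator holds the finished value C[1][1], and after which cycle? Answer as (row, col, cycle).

WS — PE[1][1] is where C[1][1] collects:
  t=0 PE[1][1]: acc=0 h=0 v=0
  t=1 PE[1][1]: acc=0 h=0 v=0
  t=2 PE[1][1]: acc=18 h=5 v=18
  t=3 PE[1][1]: acc=22 h=4 v=22

(row, col, cycle) = (1, 1, 3)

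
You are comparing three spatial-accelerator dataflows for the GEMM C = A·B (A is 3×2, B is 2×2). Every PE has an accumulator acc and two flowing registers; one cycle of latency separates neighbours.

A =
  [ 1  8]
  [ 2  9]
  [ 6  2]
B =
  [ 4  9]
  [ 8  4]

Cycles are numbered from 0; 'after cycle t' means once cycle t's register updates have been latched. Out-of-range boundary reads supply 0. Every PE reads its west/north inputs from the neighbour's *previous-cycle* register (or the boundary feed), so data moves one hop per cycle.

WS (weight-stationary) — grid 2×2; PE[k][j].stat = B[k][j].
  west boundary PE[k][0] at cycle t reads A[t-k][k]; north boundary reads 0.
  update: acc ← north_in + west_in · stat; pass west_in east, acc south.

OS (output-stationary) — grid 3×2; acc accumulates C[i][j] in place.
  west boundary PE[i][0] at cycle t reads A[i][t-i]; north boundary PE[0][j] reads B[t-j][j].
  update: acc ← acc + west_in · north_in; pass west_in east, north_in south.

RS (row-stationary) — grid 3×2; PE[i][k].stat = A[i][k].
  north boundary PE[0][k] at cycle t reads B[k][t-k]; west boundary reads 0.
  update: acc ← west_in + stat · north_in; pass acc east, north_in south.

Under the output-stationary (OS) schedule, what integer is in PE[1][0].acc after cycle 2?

OS (3×2). Following PE[1][0] plus its west/north inputs:
  c0 r0c0: 4 / 1 / 4
  c0 r1c0: 0 / 0 / 0
  c1 r0c0: 68 / 8 / 8
  c1 r1c0: 8 / 2 / 4
  c2 r0c0: 68 / 0 / 0
  c2 r1c0: 80 / 9 / 8

PE[1][0].acc = 80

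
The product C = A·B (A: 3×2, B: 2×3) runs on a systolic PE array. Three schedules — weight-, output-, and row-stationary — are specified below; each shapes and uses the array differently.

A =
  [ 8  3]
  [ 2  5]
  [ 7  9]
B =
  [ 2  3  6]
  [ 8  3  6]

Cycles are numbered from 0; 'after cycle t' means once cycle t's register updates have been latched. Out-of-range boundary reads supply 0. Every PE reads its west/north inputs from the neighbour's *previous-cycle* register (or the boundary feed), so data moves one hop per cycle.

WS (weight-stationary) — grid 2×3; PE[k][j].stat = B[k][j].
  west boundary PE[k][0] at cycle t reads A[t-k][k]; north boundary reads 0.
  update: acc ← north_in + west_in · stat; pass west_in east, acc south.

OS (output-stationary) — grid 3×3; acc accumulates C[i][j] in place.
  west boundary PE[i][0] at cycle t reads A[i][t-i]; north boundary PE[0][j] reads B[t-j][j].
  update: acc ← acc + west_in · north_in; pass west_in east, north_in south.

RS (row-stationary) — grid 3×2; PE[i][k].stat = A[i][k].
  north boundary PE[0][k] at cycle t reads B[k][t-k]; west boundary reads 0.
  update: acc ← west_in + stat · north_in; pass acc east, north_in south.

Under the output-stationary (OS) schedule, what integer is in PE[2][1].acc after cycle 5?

OS on a 3×3 grid — tracing PE[2][1] and its feeders:
  @0  [1,1]  acc 0  |  →0  ↓0
  @0  [2,0]  acc 0  |  →0  ↓0
  @0  [2,1]  acc 0  |  →0  ↓0
  @1  [1,1]  acc 0  |  →0  ↓0
  @1  [2,0]  acc 0  |  →0  ↓0
  @1  [2,1]  acc 0  |  →0  ↓0
  @2  [1,1]  acc 6  |  →2  ↓3
  @2  [2,0]  acc 14  |  →7  ↓2
  @2  [2,1]  acc 0  |  →0  ↓0
  @3  [1,1]  acc 21  |  →5  ↓3
  @3  [2,0]  acc 86  |  →9  ↓8
  @3  [2,1]  acc 21  |  →7  ↓3
  @4  [1,1]  acc 21  |  →0  ↓0
  @4  [2,0]  acc 86  |  →0  ↓0
  @4  [2,1]  acc 48  |  →9  ↓3
  @5  [1,1]  acc 21  |  →0  ↓0
  @5  [2,0]  acc 86  |  →0  ↓0
  @5  [2,1]  acc 48  |  →0  ↓0

PE[2][1].acc = 48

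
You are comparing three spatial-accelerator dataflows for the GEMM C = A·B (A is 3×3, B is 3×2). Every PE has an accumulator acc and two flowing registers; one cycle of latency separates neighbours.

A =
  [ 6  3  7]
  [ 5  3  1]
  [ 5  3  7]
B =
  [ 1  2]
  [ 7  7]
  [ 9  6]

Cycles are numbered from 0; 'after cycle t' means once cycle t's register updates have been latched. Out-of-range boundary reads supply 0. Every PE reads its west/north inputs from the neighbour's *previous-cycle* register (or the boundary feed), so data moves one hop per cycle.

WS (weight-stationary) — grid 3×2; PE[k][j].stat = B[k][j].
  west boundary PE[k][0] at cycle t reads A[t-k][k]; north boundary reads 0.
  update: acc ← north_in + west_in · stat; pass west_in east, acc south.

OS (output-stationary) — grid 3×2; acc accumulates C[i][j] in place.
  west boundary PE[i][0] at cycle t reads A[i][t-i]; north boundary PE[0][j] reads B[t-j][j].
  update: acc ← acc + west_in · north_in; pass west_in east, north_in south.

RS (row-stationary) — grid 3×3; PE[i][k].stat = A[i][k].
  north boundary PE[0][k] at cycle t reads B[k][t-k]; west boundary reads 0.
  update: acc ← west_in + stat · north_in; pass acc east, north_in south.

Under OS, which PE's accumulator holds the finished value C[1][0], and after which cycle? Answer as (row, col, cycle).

OS: C[1][0] accumulates in PE[1][0]:
  @0  [1,0]  acc 0  |  →0  ↓0
  @1  [1,0]  acc 5  |  →5  ↓1
  @2  [1,0]  acc 26  |  →3  ↓7
  @3  [1,0]  acc 35  |  →1  ↓9

(row, col, cycle) = (1, 0, 3)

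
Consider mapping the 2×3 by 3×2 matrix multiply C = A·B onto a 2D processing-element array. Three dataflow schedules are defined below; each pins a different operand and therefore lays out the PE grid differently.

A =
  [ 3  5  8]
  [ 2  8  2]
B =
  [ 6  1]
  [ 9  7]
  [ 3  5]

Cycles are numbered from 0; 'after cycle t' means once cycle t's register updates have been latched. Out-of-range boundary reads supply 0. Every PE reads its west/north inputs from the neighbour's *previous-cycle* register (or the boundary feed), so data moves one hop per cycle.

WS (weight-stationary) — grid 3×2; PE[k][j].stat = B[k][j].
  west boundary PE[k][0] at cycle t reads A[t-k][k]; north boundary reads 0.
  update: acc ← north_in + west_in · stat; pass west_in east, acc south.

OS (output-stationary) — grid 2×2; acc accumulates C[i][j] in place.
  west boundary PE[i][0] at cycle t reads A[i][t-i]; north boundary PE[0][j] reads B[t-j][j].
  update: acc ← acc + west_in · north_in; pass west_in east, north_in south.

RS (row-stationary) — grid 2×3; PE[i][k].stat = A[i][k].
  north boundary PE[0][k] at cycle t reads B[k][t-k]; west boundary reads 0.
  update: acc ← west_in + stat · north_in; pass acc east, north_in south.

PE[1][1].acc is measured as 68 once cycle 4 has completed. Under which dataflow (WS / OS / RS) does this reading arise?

dataflow = OS

WS (3×2 grid), PE[1][1]:
  t=0 PE[1][1]: acc=0 h=0 v=0
  t=1 PE[1][1]: acc=0 h=0 v=0
  t=2 PE[1][1]: acc=38 h=5 v=38
  t=3 PE[1][1]: acc=58 h=8 v=58
  t=4 PE[1][1]: acc=0 h=0 v=0
OS (2×2 grid), PE[1][1]:
  t=0 PE[1][1]: acc=0 h=0 v=0
  t=1 PE[1][1]: acc=0 h=0 v=0
  t=2 PE[1][1]: acc=2 h=2 v=1
  t=3 PE[1][1]: acc=58 h=8 v=7
  t=4 PE[1][1]: acc=68 h=2 v=5
RS (2×3 grid), PE[1][1]:
  t=0 PE[1][1]: acc=0 h=0 v=0
  t=1 PE[1][1]: acc=0 h=0 v=0
  t=2 PE[1][1]: acc=84 h=84 v=9
  t=3 PE[1][1]: acc=58 h=58 v=7
  t=4 PE[1][1]: acc=0 h=0 v=0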